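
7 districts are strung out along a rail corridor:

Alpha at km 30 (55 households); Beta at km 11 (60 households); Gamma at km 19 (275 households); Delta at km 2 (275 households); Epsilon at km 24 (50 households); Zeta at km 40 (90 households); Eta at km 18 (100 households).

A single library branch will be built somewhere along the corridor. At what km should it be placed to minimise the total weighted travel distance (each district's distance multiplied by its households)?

x = 19

For a sum of weighted absolute distances on a line, the optimum is the weighted median (not the mean). Total weight W = 905; half-weight = 452.5.
Sort by position and accumulate weight:
  km 2 (Delta, w=275) → cum 275
  km 11 (Beta, w=60) → cum 335
  km 18 (Eta, w=100) → cum 435
  km 19 (Gamma, w=275) → cum 710  ≥ 452.5 → median here
  km 24 (Epsilon, w=50) → cum 760
  km 30 (Alpha, w=55) → cum 815
  km 40 (Zeta, w=90) → cum 905
Optimal location: km 19.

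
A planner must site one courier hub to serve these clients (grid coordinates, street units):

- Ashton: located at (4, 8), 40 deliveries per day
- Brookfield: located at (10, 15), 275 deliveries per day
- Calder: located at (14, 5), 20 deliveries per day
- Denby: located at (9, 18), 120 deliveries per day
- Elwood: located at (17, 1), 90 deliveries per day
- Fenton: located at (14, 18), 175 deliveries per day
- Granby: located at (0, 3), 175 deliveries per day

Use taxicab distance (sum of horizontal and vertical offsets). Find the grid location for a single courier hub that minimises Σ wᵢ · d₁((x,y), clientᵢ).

Manhattan distance separates: Σwᵢ(|x−xᵢ|+|y−yᵢ|) = Σwᵢ|x−xᵢ| + Σwᵢ|y−yᵢ|, so x and y are optimised independently as 1-D weighted medians.
Total weight W = 895; half = 447.5.
x-coordinate, sorted with cumulative weight:
  x=0 (Granby, w=175) cum 175
  x=4 (Ashton, w=40) cum 215
  x=9 (Denby, w=120) cum 335
  x=10 (Brookfield, w=275) cum 610  ← median
  x=14 (Calder, w=20) cum 630
  x=14 (Fenton, w=175) cum 805
  x=17 (Elwood, w=90) cum 895
⇒ x* = 10
y-coordinate, sorted with cumulative weight:
  y=1 (Elwood, w=90) cum 90
  y=3 (Granby, w=175) cum 265
  y=5 (Calder, w=20) cum 285
  y=8 (Ashton, w=40) cum 325
  y=15 (Brookfield, w=275) cum 600  ← median
  y=18 (Denby, w=120) cum 720
  y=18 (Fenton, w=175) cum 895
⇒ y* = 15

(10, 15)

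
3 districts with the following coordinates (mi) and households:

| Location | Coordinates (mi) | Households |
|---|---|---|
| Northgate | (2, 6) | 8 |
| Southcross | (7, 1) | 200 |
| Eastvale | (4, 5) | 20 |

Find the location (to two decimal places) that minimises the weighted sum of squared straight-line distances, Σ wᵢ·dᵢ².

The minimiser of Σwᵢ‖p−pᵢ‖² is the weighted centroid p* = (Σwᵢpᵢ)/(Σwᵢ).
Σwᵢ = 228.
Σwᵢxᵢ = 8·2 + 200·7 + 20·4 = 1496.
Σwᵢyᵢ = 8·6 + 200·1 + 20·5 = 348.
x* = 1496/228 = 6.56, y* = 348/228 = 1.53.

(6.56, 1.53)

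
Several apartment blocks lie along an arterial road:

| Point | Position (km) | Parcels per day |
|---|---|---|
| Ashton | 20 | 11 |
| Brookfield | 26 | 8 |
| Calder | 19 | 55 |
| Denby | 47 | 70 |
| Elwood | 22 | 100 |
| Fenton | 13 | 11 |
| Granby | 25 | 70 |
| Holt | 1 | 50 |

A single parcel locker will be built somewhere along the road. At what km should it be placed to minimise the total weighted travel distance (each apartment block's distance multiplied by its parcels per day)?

For a sum of weighted absolute distances on a line, the optimum is the weighted median (not the mean). Total weight W = 375; half-weight = 187.5.
Sort by position and accumulate weight:
  km 1 (Holt, w=50) → cum 50
  km 13 (Fenton, w=11) → cum 61
  km 19 (Calder, w=55) → cum 116
  km 20 (Ashton, w=11) → cum 127
  km 22 (Elwood, w=100) → cum 227  ≥ 187.5 → median here
  km 25 (Granby, w=70) → cum 297
  km 26 (Brookfield, w=8) → cum 305
  km 47 (Denby, w=70) → cum 375
Optimal location: km 22.

x = 22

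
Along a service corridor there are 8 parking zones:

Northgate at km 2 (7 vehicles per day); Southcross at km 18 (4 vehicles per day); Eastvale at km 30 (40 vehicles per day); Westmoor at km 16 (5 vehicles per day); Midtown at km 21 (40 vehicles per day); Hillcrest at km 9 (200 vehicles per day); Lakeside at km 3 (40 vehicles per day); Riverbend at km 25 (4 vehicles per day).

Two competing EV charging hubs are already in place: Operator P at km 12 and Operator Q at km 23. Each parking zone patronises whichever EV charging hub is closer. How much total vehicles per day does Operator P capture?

252

The indifferent point is the midpoint (12+23)/2 = 17.5; parking zones left of it (closer to Operator P at 12) go to Operator P, those right go to Operator Q.
  Northgate at 2 (w=7) → Operator P
  Lakeside at 3 (w=40) → Operator P
  Hillcrest at 9 (w=200) → Operator P
  Westmoor at 16 (w=5) → Operator P
  Southcross at 18 (w=4) → Operator Q
  Midtown at 21 (w=40) → Operator Q
  Riverbend at 25 (w=4) → Operator Q
  Eastvale at 30 (w=40) → Operator Q
Operator P captures 252; Operator Q captures 88.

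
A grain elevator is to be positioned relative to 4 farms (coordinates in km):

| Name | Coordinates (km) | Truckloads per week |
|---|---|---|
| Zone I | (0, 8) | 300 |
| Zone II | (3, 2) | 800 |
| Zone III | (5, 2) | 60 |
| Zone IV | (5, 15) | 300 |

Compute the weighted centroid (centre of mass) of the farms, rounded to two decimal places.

(2.88, 5.90)

The minimiser of Σwᵢ‖p−pᵢ‖² is the weighted centroid p* = (Σwᵢpᵢ)/(Σwᵢ).
Σwᵢ = 1460.
Σwᵢxᵢ = 300·0 + 800·3 + 60·5 + 300·5 = 4200.
Σwᵢyᵢ = 300·8 + 800·2 + 60·2 + 300·15 = 8620.
x* = 4200/1460 = 2.88, y* = 8620/1460 = 5.90.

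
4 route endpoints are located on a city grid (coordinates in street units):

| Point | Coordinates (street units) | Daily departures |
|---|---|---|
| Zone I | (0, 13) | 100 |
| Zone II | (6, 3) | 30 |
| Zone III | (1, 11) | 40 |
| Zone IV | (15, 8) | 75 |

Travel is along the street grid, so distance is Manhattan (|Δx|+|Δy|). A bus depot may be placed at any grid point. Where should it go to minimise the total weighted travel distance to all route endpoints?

Manhattan distance separates: Σwᵢ(|x−xᵢ|+|y−yᵢ|) = Σwᵢ|x−xᵢ| + Σwᵢ|y−yᵢ|, so x and y are optimised independently as 1-D weighted medians.
Total weight W = 245; half = 122.5.
x-coordinate, sorted with cumulative weight:
  x=0 (Zone I, w=100) cum 100
  x=1 (Zone III, w=40) cum 140  ← median
  x=6 (Zone II, w=30) cum 170
  x=15 (Zone IV, w=75) cum 245
⇒ x* = 1
y-coordinate, sorted with cumulative weight:
  y=3 (Zone II, w=30) cum 30
  y=8 (Zone IV, w=75) cum 105
  y=11 (Zone III, w=40) cum 145  ← median
  y=13 (Zone I, w=100) cum 245
⇒ y* = 11

(1, 11)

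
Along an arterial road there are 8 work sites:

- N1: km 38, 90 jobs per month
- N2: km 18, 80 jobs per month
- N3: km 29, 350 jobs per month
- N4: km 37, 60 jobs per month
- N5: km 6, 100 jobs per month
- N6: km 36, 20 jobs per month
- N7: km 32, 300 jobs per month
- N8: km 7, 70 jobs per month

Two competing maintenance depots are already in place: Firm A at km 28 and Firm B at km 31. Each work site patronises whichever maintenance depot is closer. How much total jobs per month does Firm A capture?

600

The indifferent point is the midpoint (28+31)/2 = 29.5; work sites left of it (closer to Firm A at 28) go to Firm A, those right go to Firm B.
  N5 at 6 (w=100) → Firm A
  N8 at 7 (w=70) → Firm A
  N2 at 18 (w=80) → Firm A
  N3 at 29 (w=350) → Firm A
  N7 at 32 (w=300) → Firm B
  N6 at 36 (w=20) → Firm B
  N4 at 37 (w=60) → Firm B
  N1 at 38 (w=90) → Firm B
Firm A captures 600; Firm B captures 470.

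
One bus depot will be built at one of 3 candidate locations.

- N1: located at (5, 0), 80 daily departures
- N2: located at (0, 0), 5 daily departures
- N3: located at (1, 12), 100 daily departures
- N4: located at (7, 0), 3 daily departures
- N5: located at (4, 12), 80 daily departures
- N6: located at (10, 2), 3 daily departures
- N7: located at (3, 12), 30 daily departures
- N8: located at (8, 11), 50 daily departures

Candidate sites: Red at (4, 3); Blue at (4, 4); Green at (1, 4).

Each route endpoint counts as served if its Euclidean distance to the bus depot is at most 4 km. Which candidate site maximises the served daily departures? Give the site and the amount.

Coverage radius r = 4 km; a point is covered iff (Δx)²+(Δy)² ≤ 4² = 16.
  Red (4, 3): covers {N1} → 80
  Blue (4, 4): covers {none} → 0
  Green (1, 4): covers {none} → 0
Maximum coverage at Red: 80 daily departures.

Red, covering 80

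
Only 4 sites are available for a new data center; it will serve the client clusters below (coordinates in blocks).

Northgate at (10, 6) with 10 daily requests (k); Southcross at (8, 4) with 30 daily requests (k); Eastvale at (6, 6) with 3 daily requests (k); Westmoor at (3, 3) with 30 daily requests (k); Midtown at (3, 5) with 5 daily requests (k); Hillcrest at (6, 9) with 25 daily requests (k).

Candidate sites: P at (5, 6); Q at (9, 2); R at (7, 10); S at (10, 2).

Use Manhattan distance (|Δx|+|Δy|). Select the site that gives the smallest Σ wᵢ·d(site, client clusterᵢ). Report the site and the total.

P, total 468 blocks

Total weighted distance at each candidate:
  P (5, 6): total = 468
  Q (9, 2): total = 666
  R (7, 10): total = 720
  S (10, 2): total = 749
Minimum is at P with total 468 blocks.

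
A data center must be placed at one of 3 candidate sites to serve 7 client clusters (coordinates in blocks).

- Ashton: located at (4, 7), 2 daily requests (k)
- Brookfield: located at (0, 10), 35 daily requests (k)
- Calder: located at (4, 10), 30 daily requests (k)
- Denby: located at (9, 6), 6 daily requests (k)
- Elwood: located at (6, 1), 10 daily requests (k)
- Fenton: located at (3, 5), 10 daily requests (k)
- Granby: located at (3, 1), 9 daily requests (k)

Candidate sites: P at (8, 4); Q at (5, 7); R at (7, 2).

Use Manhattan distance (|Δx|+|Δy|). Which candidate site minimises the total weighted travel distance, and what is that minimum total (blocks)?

Total weighted distance at each candidate:
  P (8, 4): total = 1004
  Q (5, 7): total = 614
  R (7, 2): total = 1042
Minimum is at Q with total 614 blocks.

Q, total 614 blocks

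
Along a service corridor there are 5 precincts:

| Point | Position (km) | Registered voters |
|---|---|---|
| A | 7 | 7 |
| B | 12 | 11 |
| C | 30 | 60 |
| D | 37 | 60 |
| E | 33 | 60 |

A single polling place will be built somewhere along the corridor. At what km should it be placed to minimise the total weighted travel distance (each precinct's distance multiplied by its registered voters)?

For a sum of weighted absolute distances on a line, the optimum is the weighted median (not the mean). Total weight W = 198; half-weight = 99.
Sort by position and accumulate weight:
  km 7 (A, w=7) → cum 7
  km 12 (B, w=11) → cum 18
  km 30 (C, w=60) → cum 78
  km 33 (E, w=60) → cum 138  ≥ 99 → median here
  km 37 (D, w=60) → cum 198
Optimal location: km 33.

x = 33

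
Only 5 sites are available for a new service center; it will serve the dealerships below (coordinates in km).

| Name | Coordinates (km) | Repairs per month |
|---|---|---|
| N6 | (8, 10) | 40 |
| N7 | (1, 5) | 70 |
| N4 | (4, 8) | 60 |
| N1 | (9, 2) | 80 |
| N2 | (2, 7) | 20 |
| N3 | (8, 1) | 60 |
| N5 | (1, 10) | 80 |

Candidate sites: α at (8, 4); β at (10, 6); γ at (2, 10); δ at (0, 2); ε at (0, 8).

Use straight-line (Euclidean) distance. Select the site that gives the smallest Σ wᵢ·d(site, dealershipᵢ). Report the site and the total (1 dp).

α, total 2305.0 km

Total weighted distance at each candidate:
  α (8, 4): total = 2305.0
  β (10, 6): total = 2794.3
  γ (2, 10): total = 2406.0
  δ (0, 2): total = 3063.0
  ε (0, 8): total = 2518.0
Minimum is at α with total 2305.0 km.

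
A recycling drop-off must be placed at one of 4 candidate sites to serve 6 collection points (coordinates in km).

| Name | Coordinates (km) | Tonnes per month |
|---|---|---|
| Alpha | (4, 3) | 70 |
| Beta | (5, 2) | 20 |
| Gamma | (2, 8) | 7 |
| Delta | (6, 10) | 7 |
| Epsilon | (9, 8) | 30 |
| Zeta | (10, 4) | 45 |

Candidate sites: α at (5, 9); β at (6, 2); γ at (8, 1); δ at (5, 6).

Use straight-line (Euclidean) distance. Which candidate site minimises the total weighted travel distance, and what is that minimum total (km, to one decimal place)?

Total weighted distance at each candidate:
  α (5, 9): total = 1039.7
  β (6, 2): total = 685.5
  γ (8, 1): total = 879.8
  δ (5, 6): total = 732.0
Minimum is at β with total 685.5 km.

β, total 685.5 km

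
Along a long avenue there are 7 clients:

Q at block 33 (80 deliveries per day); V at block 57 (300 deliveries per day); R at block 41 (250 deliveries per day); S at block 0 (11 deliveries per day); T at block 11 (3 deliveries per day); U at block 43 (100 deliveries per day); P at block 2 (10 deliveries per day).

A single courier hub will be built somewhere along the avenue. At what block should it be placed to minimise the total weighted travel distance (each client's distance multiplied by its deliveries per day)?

For a sum of weighted absolute distances on a line, the optimum is the weighted median (not the mean). Total weight W = 754; half-weight = 377.
Sort by position and accumulate weight:
  block 0 (S, w=11) → cum 11
  block 2 (P, w=10) → cum 21
  block 11 (T, w=3) → cum 24
  block 33 (Q, w=80) → cum 104
  block 41 (R, w=250) → cum 354
  block 43 (U, w=100) → cum 454  ≥ 377 → median here
  block 57 (V, w=300) → cum 754
Optimal location: block 43.

x = 43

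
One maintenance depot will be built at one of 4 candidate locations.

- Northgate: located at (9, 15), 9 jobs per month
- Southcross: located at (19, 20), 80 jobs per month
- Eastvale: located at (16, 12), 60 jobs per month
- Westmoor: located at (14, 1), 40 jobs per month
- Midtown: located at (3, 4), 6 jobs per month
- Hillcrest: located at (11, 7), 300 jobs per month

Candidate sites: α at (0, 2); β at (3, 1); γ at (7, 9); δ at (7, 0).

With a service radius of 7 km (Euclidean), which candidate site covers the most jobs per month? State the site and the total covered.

γ, covering 315

Coverage radius r = 7 km; a point is covered iff (Δx)²+(Δy)² ≤ 7² = 49.
  α (0, 2): covers {Midtown} → 6
  β (3, 1): covers {Midtown} → 6
  γ (7, 9): covers {Northgate, Midtown, Hillcrest} → 315
  δ (7, 0): covers {Midtown} → 6
Maximum coverage at γ: 315 jobs per month.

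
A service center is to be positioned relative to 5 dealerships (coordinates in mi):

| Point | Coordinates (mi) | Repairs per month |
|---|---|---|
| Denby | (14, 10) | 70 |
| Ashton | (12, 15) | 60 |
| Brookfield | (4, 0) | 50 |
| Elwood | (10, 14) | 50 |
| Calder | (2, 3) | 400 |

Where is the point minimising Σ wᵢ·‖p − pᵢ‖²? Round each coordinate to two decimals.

The minimiser of Σwᵢ‖p−pᵢ‖² is the weighted centroid p* = (Σwᵢpᵢ)/(Σwᵢ).
Σwᵢ = 630.
Σwᵢxᵢ = 70·14 + 60·12 + 50·4 + 50·10 + 400·2 = 3200.
Σwᵢyᵢ = 70·10 + 60·15 + 50·0 + 50·14 + 400·3 = 3500.
x* = 3200/630 = 5.08, y* = 3500/630 = 5.56.

(5.08, 5.56)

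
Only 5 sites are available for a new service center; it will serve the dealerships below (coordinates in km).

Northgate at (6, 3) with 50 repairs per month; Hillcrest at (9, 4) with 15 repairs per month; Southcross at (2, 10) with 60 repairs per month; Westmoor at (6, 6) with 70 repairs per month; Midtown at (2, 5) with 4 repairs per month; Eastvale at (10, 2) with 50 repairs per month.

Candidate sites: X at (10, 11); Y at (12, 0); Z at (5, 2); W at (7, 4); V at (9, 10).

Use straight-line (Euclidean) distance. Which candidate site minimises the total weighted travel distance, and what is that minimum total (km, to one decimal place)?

W, total 926.5 km

Total weighted distance at each candidate:
  X (10, 11): total = 1975.2
  Y (12, 0): total = 2039.1
  Z (5, 2): total = 1206.0
  W (7, 4): total = 926.5
  V (9, 10): total = 1678.3
Minimum is at W with total 926.5 km.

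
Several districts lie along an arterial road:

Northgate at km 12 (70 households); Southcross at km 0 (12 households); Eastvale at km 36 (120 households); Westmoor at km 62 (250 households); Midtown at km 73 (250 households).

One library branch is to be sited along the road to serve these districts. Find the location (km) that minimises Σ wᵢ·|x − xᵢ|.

For a sum of weighted absolute distances on a line, the optimum is the weighted median (not the mean). Total weight W = 702; half-weight = 351.
Sort by position and accumulate weight:
  km 0 (Southcross, w=12) → cum 12
  km 12 (Northgate, w=70) → cum 82
  km 36 (Eastvale, w=120) → cum 202
  km 62 (Westmoor, w=250) → cum 452  ≥ 351 → median here
  km 73 (Midtown, w=250) → cum 702
Optimal location: km 62.

x = 62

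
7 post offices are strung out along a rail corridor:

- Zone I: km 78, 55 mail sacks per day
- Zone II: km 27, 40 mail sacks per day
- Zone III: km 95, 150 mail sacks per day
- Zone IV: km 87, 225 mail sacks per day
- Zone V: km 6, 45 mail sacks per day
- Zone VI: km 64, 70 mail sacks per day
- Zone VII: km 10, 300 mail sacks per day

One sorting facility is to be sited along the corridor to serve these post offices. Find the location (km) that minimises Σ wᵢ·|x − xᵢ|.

x = 64

For a sum of weighted absolute distances on a line, the optimum is the weighted median (not the mean). Total weight W = 885; half-weight = 442.5.
Sort by position and accumulate weight:
  km 6 (Zone V, w=45) → cum 45
  km 10 (Zone VII, w=300) → cum 345
  km 27 (Zone II, w=40) → cum 385
  km 64 (Zone VI, w=70) → cum 455  ≥ 442.5 → median here
  km 78 (Zone I, w=55) → cum 510
  km 87 (Zone IV, w=225) → cum 735
  km 95 (Zone III, w=150) → cum 885
Optimal location: km 64.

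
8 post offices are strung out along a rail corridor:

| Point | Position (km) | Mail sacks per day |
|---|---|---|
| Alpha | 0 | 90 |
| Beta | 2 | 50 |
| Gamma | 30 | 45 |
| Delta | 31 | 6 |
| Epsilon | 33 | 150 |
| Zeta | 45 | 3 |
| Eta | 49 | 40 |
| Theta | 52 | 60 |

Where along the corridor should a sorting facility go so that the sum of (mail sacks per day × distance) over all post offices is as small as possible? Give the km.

For a sum of weighted absolute distances on a line, the optimum is the weighted median (not the mean). Total weight W = 444; half-weight = 222.
Sort by position and accumulate weight:
  km 0 (Alpha, w=90) → cum 90
  km 2 (Beta, w=50) → cum 140
  km 30 (Gamma, w=45) → cum 185
  km 31 (Delta, w=6) → cum 191
  km 33 (Epsilon, w=150) → cum 341  ≥ 222 → median here
  km 45 (Zeta, w=3) → cum 344
  km 49 (Eta, w=40) → cum 384
  km 52 (Theta, w=60) → cum 444
Optimal location: km 33.

x = 33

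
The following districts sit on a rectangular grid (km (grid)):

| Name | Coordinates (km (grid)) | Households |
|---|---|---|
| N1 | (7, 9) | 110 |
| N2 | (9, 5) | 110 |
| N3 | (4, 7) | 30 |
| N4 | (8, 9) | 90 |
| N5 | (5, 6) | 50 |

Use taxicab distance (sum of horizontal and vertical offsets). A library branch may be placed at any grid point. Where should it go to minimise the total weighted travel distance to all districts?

(8, 9)

Manhattan distance separates: Σwᵢ(|x−xᵢ|+|y−yᵢ|) = Σwᵢ|x−xᵢ| + Σwᵢ|y−yᵢ|, so x and y are optimised independently as 1-D weighted medians.
Total weight W = 390; half = 195.
x-coordinate, sorted with cumulative weight:
  x=4 (N3, w=30) cum 30
  x=5 (N5, w=50) cum 80
  x=7 (N1, w=110) cum 190
  x=8 (N4, w=90) cum 280  ← median
  x=9 (N2, w=110) cum 390
⇒ x* = 8
y-coordinate, sorted with cumulative weight:
  y=5 (N2, w=110) cum 110
  y=6 (N5, w=50) cum 160
  y=7 (N3, w=30) cum 190
  y=9 (N1, w=110) cum 300  ← median
  y=9 (N4, w=90) cum 390
⇒ y* = 9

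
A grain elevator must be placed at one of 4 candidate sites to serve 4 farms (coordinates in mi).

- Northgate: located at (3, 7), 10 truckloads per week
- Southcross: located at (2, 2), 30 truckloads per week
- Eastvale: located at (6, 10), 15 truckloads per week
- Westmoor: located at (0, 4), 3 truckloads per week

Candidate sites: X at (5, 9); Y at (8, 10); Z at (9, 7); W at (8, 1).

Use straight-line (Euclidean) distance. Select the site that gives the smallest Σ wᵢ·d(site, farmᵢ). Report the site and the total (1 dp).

X, total 299.2 mi

Total weighted distance at each candidate:
  X (5, 9): total = 299.2
  Y (8, 10): total = 418.3
  Z (9, 7): total = 410.2
  W (8, 1): total = 424.5
Minimum is at X with total 299.2 mi.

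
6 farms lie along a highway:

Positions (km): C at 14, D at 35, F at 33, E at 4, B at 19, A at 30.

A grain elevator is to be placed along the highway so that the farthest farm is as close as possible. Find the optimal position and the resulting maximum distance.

location 19.5, max distance 15.5

The 1-center on a line is the midpoint of the two extreme points: leftmost at 4, rightmost at 35.
Optimal location = (4 + 35)/2 = 19.5; maximum distance = (35 − 4)/2 = 15.5.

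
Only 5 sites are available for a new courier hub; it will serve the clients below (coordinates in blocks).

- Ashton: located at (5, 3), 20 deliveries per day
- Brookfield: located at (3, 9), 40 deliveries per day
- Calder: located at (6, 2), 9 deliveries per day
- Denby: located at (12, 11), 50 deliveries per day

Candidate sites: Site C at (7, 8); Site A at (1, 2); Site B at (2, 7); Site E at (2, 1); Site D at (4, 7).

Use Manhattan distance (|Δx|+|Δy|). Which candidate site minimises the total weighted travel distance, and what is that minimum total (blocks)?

Site C, total 803 blocks

Total weighted distance at each candidate:
  Site C (7, 8): total = 803
  Site A (1, 2): total = 1505
  Site B (2, 7): total = 1041
  Site E (2, 1): total = 1505
  Site D (4, 7): total = 883
Minimum is at Site C with total 803 blocks.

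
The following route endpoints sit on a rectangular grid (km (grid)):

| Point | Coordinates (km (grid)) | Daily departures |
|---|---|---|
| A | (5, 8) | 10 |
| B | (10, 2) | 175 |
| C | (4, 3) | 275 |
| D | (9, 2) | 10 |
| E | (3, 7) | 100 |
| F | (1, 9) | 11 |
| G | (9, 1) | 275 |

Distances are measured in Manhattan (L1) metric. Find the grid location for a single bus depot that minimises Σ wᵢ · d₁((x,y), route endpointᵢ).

(9, 2)

Manhattan distance separates: Σwᵢ(|x−xᵢ|+|y−yᵢ|) = Σwᵢ|x−xᵢ| + Σwᵢ|y−yᵢ|, so x and y are optimised independently as 1-D weighted medians.
Total weight W = 856; half = 428.
x-coordinate, sorted with cumulative weight:
  x=1 (F, w=11) cum 11
  x=3 (E, w=100) cum 111
  x=4 (C, w=275) cum 386
  x=5 (A, w=10) cum 396
  x=9 (D, w=10) cum 406
  x=9 (G, w=275) cum 681  ← median
  x=10 (B, w=175) cum 856
⇒ x* = 9
y-coordinate, sorted with cumulative weight:
  y=1 (G, w=275) cum 275
  y=2 (B, w=175) cum 450  ← median
  y=2 (D, w=10) cum 460
  y=3 (C, w=275) cum 735
  y=7 (E, w=100) cum 835
  y=8 (A, w=10) cum 845
  y=9 (F, w=11) cum 856
⇒ y* = 2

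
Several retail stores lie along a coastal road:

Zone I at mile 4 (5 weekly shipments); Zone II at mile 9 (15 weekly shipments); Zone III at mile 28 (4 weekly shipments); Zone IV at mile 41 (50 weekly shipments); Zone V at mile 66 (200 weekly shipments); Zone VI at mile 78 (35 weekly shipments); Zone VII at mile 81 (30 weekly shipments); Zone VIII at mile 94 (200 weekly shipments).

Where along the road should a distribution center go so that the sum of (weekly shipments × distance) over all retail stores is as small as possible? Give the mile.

x = 66

For a sum of weighted absolute distances on a line, the optimum is the weighted median (not the mean). Total weight W = 539; half-weight = 269.5.
Sort by position and accumulate weight:
  mile 4 (Zone I, w=5) → cum 5
  mile 9 (Zone II, w=15) → cum 20
  mile 28 (Zone III, w=4) → cum 24
  mile 41 (Zone IV, w=50) → cum 74
  mile 66 (Zone V, w=200) → cum 274  ≥ 269.5 → median here
  mile 78 (Zone VI, w=35) → cum 309
  mile 81 (Zone VII, w=30) → cum 339
  mile 94 (Zone VIII, w=200) → cum 539
Optimal location: mile 66.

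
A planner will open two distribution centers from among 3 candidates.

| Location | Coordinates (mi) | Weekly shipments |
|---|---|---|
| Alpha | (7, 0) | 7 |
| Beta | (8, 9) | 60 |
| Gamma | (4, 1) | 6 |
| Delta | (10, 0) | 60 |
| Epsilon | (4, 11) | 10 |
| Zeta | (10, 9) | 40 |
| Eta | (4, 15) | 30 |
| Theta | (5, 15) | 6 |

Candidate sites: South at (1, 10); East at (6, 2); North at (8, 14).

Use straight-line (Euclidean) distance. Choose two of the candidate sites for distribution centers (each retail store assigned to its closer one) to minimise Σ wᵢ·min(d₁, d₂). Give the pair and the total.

{East, North}, total 1005.5

Evaluate every pair (each demand assigned to the nearer of the two):
  {East, North}: total = 1005.5
  {South, East}: total = 1289.1
  {South, North}: total = 1635.5
Best pair: {East, North} with total 1005.5.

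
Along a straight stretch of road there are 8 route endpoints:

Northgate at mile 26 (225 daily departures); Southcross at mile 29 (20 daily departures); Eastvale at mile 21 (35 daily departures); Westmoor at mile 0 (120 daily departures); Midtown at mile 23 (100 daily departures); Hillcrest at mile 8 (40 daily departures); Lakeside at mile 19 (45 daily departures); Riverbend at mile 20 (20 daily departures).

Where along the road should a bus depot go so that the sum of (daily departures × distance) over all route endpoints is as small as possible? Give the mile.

x = 23

For a sum of weighted absolute distances on a line, the optimum is the weighted median (not the mean). Total weight W = 605; half-weight = 302.5.
Sort by position and accumulate weight:
  mile 0 (Westmoor, w=120) → cum 120
  mile 8 (Hillcrest, w=40) → cum 160
  mile 19 (Lakeside, w=45) → cum 205
  mile 20 (Riverbend, w=20) → cum 225
  mile 21 (Eastvale, w=35) → cum 260
  mile 23 (Midtown, w=100) → cum 360  ≥ 302.5 → median here
  mile 26 (Northgate, w=225) → cum 585
  mile 29 (Southcross, w=20) → cum 605
Optimal location: mile 23.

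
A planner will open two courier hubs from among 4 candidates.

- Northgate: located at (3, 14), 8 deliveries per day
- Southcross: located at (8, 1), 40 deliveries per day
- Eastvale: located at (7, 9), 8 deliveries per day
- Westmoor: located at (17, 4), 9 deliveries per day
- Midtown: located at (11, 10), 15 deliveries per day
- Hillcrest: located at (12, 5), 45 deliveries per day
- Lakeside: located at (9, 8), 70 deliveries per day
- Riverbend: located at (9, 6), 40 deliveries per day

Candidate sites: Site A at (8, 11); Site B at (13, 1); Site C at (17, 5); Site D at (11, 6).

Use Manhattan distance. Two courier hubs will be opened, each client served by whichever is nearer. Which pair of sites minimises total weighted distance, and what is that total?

{Site B, Site D}, total 957

Evaluate every pair (each demand assigned to the nearer of the two):
  {Site B, Site D}: total = 957
  {Site A, Site D}: total = 990
  {Site C, Site D}: total = 1023
  {Site A, Site B}: total = 1156
  {Site A, Site C}: total = 1302
  {Site B, Site C}: total = 2025
Best pair: {Site B, Site D} with total 957.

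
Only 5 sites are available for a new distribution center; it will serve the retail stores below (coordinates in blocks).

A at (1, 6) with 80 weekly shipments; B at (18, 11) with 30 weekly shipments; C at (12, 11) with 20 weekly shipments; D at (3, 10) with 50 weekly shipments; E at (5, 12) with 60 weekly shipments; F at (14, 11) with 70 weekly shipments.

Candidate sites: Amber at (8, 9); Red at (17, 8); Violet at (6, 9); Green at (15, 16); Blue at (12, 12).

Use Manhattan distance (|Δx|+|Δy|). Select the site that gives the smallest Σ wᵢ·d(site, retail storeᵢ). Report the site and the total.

Total weighted distance at each candidate:
  Amber (8, 9): total = 2500
  Red (17, 8): total = 3900
  Violet (6, 9): total = 2360
  Green (15, 16): total = 4480
  Blue (12, 12): total = 2770
Minimum is at Violet with total 2360 blocks.

Violet, total 2360 blocks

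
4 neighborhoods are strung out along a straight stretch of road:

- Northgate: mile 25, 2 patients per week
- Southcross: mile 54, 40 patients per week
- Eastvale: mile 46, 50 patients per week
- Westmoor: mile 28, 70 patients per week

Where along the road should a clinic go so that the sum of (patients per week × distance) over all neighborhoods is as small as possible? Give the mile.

x = 46

For a sum of weighted absolute distances on a line, the optimum is the weighted median (not the mean). Total weight W = 162; half-weight = 81.
Sort by position and accumulate weight:
  mile 25 (Northgate, w=2) → cum 2
  mile 28 (Westmoor, w=70) → cum 72
  mile 46 (Eastvale, w=50) → cum 122  ≥ 81 → median here
  mile 54 (Southcross, w=40) → cum 162
Optimal location: mile 46.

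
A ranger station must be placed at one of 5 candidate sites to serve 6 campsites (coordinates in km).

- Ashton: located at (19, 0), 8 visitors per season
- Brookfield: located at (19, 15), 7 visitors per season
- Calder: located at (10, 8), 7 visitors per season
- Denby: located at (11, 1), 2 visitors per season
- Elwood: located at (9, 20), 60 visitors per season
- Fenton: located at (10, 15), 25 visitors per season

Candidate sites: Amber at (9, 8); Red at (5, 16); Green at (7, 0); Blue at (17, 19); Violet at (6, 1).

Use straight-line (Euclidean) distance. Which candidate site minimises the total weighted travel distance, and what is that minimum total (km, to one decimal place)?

Total weighted distance at each candidate:
  Amber (9, 8): total = 1106.2
  Red (5, 16): total = 833.6
  Green (7, 0): total = 1886.9
  Blue (17, 19): total = 998.7
  Violet (6, 1): total = 1822.6
Minimum is at Red with total 833.6 km.

Red, total 833.6 km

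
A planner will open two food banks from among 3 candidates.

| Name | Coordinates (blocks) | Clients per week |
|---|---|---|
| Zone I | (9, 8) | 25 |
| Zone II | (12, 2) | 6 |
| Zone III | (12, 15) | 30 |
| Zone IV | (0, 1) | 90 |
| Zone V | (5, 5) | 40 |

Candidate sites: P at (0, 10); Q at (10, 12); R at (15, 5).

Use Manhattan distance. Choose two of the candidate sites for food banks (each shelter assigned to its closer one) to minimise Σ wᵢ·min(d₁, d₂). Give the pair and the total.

{P, Q}, total 1557

Evaluate every pair (each demand assigned to the nearer of the two):
  {P, Q}: total = 1557
  {P, R}: total = 1861
  {Q, R}: total = 2421
Best pair: {P, Q} with total 1557.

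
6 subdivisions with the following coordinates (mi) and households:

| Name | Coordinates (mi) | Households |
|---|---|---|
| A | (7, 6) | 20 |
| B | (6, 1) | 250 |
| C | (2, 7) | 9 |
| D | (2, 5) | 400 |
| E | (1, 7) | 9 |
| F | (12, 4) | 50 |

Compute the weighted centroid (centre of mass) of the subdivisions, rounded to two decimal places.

(4.16, 3.65)

The minimiser of Σwᵢ‖p−pᵢ‖² is the weighted centroid p* = (Σwᵢpᵢ)/(Σwᵢ).
Σwᵢ = 738.
Σwᵢxᵢ = 20·7 + 250·6 + 9·2 + 400·2 + 9·1 + 50·12 = 3067.
Σwᵢyᵢ = 20·6 + 250·1 + 9·7 + 400·5 + 9·7 + 50·4 = 2696.
x* = 3067/738 = 4.16, y* = 2696/738 = 3.65.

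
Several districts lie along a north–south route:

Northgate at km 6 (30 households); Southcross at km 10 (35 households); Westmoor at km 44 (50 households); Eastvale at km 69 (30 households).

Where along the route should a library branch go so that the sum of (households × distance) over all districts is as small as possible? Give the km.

For a sum of weighted absolute distances on a line, the optimum is the weighted median (not the mean). Total weight W = 145; half-weight = 72.5.
Sort by position and accumulate weight:
  km 6 (Northgate, w=30) → cum 30
  km 10 (Southcross, w=35) → cum 65
  km 44 (Westmoor, w=50) → cum 115  ≥ 72.5 → median here
  km 69 (Eastvale, w=30) → cum 145
Optimal location: km 44.

x = 44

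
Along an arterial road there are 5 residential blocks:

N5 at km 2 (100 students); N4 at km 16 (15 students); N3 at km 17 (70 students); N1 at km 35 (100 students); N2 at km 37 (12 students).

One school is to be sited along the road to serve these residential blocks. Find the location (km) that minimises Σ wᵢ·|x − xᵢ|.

For a sum of weighted absolute distances on a line, the optimum is the weighted median (not the mean). Total weight W = 297; half-weight = 148.5.
Sort by position and accumulate weight:
  km 2 (N5, w=100) → cum 100
  km 16 (N4, w=15) → cum 115
  km 17 (N3, w=70) → cum 185  ≥ 148.5 → median here
  km 35 (N1, w=100) → cum 285
  km 37 (N2, w=12) → cum 297
Optimal location: km 17.

x = 17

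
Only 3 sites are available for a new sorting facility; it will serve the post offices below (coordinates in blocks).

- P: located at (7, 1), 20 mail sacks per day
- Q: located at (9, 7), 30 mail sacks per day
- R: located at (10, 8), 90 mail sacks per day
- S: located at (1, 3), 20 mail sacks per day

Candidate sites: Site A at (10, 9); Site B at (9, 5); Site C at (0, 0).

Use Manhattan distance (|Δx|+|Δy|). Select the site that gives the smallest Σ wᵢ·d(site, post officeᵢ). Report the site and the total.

Total weighted distance at each candidate:
  Site A (10, 9): total = 700
  Site B (9, 5): total = 740
  Site C (0, 0): total = 2340
Minimum is at Site A with total 700 blocks.

Site A, total 700 blocks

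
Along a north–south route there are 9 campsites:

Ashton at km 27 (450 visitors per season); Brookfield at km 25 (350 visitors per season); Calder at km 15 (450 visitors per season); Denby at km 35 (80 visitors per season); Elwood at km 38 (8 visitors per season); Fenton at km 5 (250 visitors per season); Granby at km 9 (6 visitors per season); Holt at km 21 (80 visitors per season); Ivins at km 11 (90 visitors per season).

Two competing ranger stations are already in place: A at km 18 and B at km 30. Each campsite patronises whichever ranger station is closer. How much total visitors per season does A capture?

The indifferent point is the midpoint (18+30)/2 = 24; campsites left of it (closer to A at 18) go to A, those right go to B.
  Fenton at 5 (w=250) → A
  Granby at 9 (w=6) → A
  Ivins at 11 (w=90) → A
  Calder at 15 (w=450) → A
  Holt at 21 (w=80) → A
  Brookfield at 25 (w=350) → B
  Ashton at 27 (w=450) → B
  Denby at 35 (w=80) → B
  Elwood at 38 (w=8) → B
A captures 876; B captures 888.

876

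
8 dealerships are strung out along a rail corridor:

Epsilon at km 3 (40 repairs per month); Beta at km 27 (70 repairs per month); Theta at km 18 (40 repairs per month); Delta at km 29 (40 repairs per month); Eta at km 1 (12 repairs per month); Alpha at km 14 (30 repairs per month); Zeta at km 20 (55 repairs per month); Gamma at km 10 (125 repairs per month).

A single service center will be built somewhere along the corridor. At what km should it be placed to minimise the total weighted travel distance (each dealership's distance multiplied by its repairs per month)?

x = 14

For a sum of weighted absolute distances on a line, the optimum is the weighted median (not the mean). Total weight W = 412; half-weight = 206.
Sort by position and accumulate weight:
  km 1 (Eta, w=12) → cum 12
  km 3 (Epsilon, w=40) → cum 52
  km 10 (Gamma, w=125) → cum 177
  km 14 (Alpha, w=30) → cum 207  ≥ 206 → median here
  km 18 (Theta, w=40) → cum 247
  km 20 (Zeta, w=55) → cum 302
  km 27 (Beta, w=70) → cum 372
  km 29 (Delta, w=40) → cum 412
Optimal location: km 14.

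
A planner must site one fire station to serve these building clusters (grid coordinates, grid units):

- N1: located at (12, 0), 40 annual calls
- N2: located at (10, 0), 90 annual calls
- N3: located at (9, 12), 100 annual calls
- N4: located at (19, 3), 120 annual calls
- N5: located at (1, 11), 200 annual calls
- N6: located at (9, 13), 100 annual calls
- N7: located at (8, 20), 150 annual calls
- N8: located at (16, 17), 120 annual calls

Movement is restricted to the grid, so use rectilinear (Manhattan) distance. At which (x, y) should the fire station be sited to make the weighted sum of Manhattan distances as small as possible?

Manhattan distance separates: Σwᵢ(|x−xᵢ|+|y−yᵢ|) = Σwᵢ|x−xᵢ| + Σwᵢ|y−yᵢ|, so x and y are optimised independently as 1-D weighted medians.
Total weight W = 920; half = 460.
x-coordinate, sorted with cumulative weight:
  x=1 (N5, w=200) cum 200
  x=8 (N7, w=150) cum 350
  x=9 (N3, w=100) cum 450
  x=9 (N6, w=100) cum 550  ← median
  x=10 (N2, w=90) cum 640
  x=12 (N1, w=40) cum 680
  x=16 (N8, w=120) cum 800
  x=19 (N4, w=120) cum 920
⇒ x* = 9
y-coordinate, sorted with cumulative weight:
  y=0 (N1, w=40) cum 40
  y=0 (N2, w=90) cum 130
  y=3 (N4, w=120) cum 250
  y=11 (N5, w=200) cum 450
  y=12 (N3, w=100) cum 550  ← median
  y=13 (N6, w=100) cum 650
  y=17 (N8, w=120) cum 770
  y=20 (N7, w=150) cum 920
⇒ y* = 12

(9, 12)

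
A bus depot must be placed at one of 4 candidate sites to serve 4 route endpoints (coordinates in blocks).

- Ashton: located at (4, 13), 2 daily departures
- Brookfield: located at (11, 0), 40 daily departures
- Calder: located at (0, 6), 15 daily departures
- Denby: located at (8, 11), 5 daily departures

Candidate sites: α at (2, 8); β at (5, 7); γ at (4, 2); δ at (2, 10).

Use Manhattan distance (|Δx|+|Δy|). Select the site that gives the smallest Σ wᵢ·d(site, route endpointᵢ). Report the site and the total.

γ, total 567 blocks

Total weighted distance at each candidate:
  α (2, 8): total = 799
  β (5, 7): total = 659
  γ (4, 2): total = 567
  δ (2, 10): total = 895
Minimum is at γ with total 567 blocks.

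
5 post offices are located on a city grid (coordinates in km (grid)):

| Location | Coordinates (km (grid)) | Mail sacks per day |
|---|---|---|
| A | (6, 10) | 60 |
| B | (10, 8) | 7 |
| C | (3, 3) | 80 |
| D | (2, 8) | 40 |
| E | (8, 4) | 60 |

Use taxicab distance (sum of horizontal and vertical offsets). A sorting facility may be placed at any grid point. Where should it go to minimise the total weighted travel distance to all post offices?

Manhattan distance separates: Σwᵢ(|x−xᵢ|+|y−yᵢ|) = Σwᵢ|x−xᵢ| + Σwᵢ|y−yᵢ|, so x and y are optimised independently as 1-D weighted medians.
Total weight W = 247; half = 123.5.
x-coordinate, sorted with cumulative weight:
  x=2 (D, w=40) cum 40
  x=3 (C, w=80) cum 120
  x=6 (A, w=60) cum 180  ← median
  x=8 (E, w=60) cum 240
  x=10 (B, w=7) cum 247
⇒ x* = 6
y-coordinate, sorted with cumulative weight:
  y=3 (C, w=80) cum 80
  y=4 (E, w=60) cum 140  ← median
  y=8 (B, w=7) cum 147
  y=8 (D, w=40) cum 187
  y=10 (A, w=60) cum 247
⇒ y* = 4

(6, 4)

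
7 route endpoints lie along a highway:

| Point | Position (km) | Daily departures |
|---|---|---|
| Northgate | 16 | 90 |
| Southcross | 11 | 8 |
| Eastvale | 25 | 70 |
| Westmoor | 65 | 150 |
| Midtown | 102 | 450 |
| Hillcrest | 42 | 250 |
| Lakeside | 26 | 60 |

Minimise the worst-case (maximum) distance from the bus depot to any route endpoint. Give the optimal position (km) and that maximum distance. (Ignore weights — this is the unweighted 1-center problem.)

The 1-center on a line is the midpoint of the two extreme points: leftmost at 11, rightmost at 102.
Optimal location = (11 + 102)/2 = 56.5; maximum distance = (102 − 11)/2 = 45.5.

location 56.5, max distance 45.5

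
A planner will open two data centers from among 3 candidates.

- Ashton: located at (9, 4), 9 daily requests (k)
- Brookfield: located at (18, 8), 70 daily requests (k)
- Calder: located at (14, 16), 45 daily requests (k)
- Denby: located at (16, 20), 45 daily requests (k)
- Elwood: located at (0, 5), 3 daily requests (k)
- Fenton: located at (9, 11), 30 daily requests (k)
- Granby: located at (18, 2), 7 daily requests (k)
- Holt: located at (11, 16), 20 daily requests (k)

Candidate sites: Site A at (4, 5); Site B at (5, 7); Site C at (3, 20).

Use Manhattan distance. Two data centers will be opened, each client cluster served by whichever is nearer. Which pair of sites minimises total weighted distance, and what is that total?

Evaluate every pair (each demand assigned to the nearer of the two):
  {Site B, Site C}: total = 2930
  {Site A, Site C}: total = 3205
  {Site A, Site B}: total = 3595
Best pair: {Site B, Site C} with total 2930.

{Site B, Site C}, total 2930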